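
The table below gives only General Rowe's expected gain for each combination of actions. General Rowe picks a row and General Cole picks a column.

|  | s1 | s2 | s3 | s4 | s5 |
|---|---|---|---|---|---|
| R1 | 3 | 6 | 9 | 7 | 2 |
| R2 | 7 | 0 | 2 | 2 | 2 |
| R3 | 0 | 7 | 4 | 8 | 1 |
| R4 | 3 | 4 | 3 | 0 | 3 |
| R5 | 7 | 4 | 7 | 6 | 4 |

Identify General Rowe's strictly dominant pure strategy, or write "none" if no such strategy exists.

R1 fails to dominate R2 at s1 (3<7).
R2 fails to dominate R1 at s2 (0<6).
R3 fails to dominate R1 at s1 (0<3).
R4 fails to dominate R1 at s1 (3=3).
R5 fails to dominate R1 at s2 (4<6).
No single strategy dominates all the others.

none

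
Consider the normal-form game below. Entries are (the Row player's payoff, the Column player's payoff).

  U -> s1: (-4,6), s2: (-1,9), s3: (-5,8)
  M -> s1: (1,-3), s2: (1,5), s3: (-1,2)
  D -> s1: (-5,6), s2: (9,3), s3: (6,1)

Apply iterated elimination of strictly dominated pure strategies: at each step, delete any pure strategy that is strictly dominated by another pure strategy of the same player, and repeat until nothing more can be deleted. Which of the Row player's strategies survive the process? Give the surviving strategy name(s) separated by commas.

M, D

Row U is eliminated: M beats it against every remaining column (s1: 1>-4, s2: 1>-1, s3: -1>-5).
For the Column player, s2 strictly dominates s3 on the remaining rows (M: 5>2, D: 3>1); eliminate s3.
Among the remaining strategies, none is strictly dominated by another pure strategy of the same player, so the elimination stops.
Surviving strategies — the Row player: {M, D}; the Column player: {s1, s2}.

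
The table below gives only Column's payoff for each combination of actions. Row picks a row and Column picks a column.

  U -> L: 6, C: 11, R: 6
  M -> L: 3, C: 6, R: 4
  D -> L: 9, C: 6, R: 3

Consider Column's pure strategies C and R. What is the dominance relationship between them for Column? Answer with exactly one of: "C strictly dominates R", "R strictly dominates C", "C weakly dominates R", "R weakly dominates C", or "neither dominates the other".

C strictly dominates R

C's payoffs vs R's, by Row's action — U: 11>6, M: 6>4, D: 6>3.
C gives a strictly higher payoff against each choice by Row, so C strictly dominates R.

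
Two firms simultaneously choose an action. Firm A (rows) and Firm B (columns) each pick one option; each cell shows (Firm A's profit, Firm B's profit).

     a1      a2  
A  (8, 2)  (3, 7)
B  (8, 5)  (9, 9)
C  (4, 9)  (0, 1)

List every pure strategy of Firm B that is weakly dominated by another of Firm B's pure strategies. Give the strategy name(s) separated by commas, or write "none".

none

Nothing dominates a1: a2 at C (9>1).
Nothing dominates a2: a1 at A (7>2).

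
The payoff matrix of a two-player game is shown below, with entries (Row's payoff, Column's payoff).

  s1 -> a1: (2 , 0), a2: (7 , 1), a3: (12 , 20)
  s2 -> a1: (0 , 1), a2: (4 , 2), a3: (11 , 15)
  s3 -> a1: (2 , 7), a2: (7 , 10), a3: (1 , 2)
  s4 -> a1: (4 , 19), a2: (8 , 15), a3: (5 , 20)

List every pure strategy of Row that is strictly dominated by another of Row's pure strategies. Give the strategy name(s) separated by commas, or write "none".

s2, s3

s1: no other strategy beats it everywhere (s2 at a1 (2>0); s3 at a1 (2=2); s4 at a3 (12>5)).
s2: dominated, since s1 does at least as well everywhere (a1: 2>0, a2: 7>4, a3: 12>11).
s3 is strictly dominated by s4 (a1: 4>2, a2: 8>7, a3: 5>1).
Nothing dominates s4: s1 at a1 (4>2); s2 at a1 (4>0); s3 at a1 (4>2).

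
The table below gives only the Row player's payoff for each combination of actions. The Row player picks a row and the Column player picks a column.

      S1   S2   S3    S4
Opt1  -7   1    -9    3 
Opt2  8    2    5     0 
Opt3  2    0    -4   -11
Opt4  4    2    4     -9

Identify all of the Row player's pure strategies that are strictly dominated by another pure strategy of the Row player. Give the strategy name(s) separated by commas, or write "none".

Opt3

Opt1 is not dominated — it holds its own against Opt2 at S4 (3>0); Opt3 at S2 (1>0); Opt4 at S4 (3>-9).
Nothing dominates Opt2: Opt1 at S1 (8>-7); Opt3 at S1 (8>2); Opt4 at S1 (8>4).
Opt2 strictly dominates Opt3 — S1: 8>2, S2: 2>0, S3: 5>-4, S4: 0>-11.
Nothing dominates Opt4: Opt1 at S1 (4>-7); Opt2 at S2 (2=2); Opt3 at S1 (4>2).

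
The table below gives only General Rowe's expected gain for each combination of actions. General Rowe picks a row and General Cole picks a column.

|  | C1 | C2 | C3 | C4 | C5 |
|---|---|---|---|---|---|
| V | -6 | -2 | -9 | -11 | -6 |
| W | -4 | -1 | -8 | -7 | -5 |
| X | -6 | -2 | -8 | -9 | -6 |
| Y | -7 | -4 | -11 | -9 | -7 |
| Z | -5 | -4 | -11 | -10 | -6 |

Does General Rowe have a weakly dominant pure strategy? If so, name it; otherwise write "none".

W

W vs V: C1: -4>-6, C2: -1>-2, C3: -8>-9, C4: -7>-11, C5: -5>-6.
W vs X: C1: -4>-6, C2: -1>-2, C3: -8=-8, C4: -7>-9, C5: -5>-6.
W vs Y: C1: -4>-7, C2: -1>-4, C3: -8>-11, C4: -7>-9, C5: -5>-7.
W vs Z: C1: -4>-5, C2: -1>-4, C3: -8>-11, C4: -7>-10, C5: -5>-6.
W is at least as good as every other strategy against every opponent action, so it is weakly dominant.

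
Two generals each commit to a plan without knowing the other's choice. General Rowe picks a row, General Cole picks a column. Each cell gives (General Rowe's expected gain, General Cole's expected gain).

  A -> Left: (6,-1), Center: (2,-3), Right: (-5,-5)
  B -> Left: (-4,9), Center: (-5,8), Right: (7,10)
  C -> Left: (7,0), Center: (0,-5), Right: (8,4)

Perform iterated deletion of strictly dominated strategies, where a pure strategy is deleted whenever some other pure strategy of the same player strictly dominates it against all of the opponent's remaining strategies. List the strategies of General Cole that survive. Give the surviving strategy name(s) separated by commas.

Right

Row B is eliminated: C beats it against every remaining column (Left: 7>-4, Center: 0>-5, Right: 8>7).
General Cole's strategy Center is strictly dominated by Left (A: -1>-3, C: 0>-5) and is removed.
For General Rowe, C strictly dominates A on the remaining columns (Left: 7>6, Right: 8>-5); eliminate A.
Column Left is eliminated: Right beats it against every remaining row (C: 4>0).
Among the remaining strategies, none is strictly dominated by another pure strategy of the same player, so the elimination stops.
Surviving strategies — General Rowe: {C}; General Cole: {Right}.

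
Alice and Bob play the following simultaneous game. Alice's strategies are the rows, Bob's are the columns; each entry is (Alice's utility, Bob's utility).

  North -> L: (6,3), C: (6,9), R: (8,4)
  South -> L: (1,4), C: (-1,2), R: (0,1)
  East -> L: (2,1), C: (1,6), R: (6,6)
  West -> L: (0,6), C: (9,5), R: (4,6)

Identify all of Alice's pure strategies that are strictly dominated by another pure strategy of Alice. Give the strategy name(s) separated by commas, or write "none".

South, East

Nothing dominates North: South at L (6>1); East at L (6>2); West at L (6>0).
North strictly dominates South — L: 6>1, C: 6>-1, R: 8>0.
East is strictly dominated by North (L: 6>2, C: 6>1, R: 8>6).
Nothing dominates West: North at C (9>6); South at C (9>-1); East at C (9>1).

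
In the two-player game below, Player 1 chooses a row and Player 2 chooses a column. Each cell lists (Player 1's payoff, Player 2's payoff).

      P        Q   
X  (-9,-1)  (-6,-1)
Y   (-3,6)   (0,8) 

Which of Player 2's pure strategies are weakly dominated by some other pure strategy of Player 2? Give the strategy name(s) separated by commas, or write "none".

Q weakly dominates P — X: -1=-1, Y: 8>6.
Q is not dominated — it holds its own against P at Y (8>6).

P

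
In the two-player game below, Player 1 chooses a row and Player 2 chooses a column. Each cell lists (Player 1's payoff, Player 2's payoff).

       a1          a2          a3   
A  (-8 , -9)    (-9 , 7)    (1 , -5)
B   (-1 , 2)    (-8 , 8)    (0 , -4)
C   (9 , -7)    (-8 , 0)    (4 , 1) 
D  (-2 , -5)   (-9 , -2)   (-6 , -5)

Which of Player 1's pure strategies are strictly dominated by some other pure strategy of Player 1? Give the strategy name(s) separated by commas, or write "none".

A, D

A: dominated, since C does at least as well everywhere (a1: 9>-8, a2: -8>-9, a3: 4>1).
B: no other strategy beats it everywhere (A at a1 (-1>-8); C at a2 (-8=-8); D at a1 (-1>-2)).
C: no other strategy beats it everywhere (A at a1 (9>-8); B at a1 (9>-1); D at a1 (9>-2)).
D: dominated, since B does at least as well everywhere (a1: -1>-2, a2: -8>-9, a3: 0>-6).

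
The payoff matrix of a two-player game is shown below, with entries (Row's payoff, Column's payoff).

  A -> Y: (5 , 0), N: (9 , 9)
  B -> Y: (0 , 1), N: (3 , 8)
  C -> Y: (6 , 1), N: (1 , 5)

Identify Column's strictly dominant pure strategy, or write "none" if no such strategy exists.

N

N vs Y: A: 9>0, B: 8>1, C: 5>1.
N strictly beats every other strategy against every opponent action, so it is strictly dominant.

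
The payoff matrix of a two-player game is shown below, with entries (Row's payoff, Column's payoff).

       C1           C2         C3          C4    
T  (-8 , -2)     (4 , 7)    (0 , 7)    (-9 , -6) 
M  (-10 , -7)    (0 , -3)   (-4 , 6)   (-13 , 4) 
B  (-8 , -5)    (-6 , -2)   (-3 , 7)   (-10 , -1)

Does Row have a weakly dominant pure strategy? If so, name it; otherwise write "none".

T vs M: C1: -8>-10, C2: 4>0, C3: 0>-4, C4: -9>-13.
T vs B: C1: -8=-8, C2: 4>-6, C3: 0>-3, C4: -9>-10.
T is at least as good as every other strategy against every opponent action, so it is weakly dominant.

T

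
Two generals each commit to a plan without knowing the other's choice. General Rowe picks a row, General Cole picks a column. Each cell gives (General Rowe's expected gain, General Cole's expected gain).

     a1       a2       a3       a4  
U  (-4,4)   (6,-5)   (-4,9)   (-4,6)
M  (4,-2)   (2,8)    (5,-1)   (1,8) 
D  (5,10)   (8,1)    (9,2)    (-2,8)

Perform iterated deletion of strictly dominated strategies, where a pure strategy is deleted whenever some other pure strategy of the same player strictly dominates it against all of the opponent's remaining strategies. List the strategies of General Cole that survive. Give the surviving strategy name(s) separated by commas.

a1, a2, a4

General Rowe's strategy U is strictly dominated by D (a1: 5>-4, a2: 8>6, a3: 9>-4, a4: -2>-4) and is removed.
For General Cole, a4 strictly dominates a3 on the remaining rows (M: 8>-1, D: 8>2); eliminate a3.
Among the remaining strategies, none is strictly dominated by another pure strategy of the same player, so the elimination stops.
Surviving strategies — General Rowe: {M, D}; General Cole: {a1, a2, a4}.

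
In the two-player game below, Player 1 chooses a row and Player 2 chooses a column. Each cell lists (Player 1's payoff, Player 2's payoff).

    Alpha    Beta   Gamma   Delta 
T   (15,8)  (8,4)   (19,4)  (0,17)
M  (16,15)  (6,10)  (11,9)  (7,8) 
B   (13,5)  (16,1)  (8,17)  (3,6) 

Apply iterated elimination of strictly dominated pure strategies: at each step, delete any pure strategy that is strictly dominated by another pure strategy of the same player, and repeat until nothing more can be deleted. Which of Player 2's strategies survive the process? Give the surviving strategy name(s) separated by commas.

Alpha

For Player 2, Alpha strictly dominates Beta on the remaining rows (T: 8>4, M: 15>10, B: 5>1); eliminate Beta.
Row B is eliminated: M beats it against every remaining column (Alpha: 16>13, Gamma: 11>8, Delta: 7>3).
Column Gamma is eliminated: Alpha beats it against every remaining row (T: 8>4, M: 15>9).
Row T is eliminated: M beats it against every remaining column (Alpha: 16>15, Delta: 7>0).
Player 2's strategy Delta is strictly dominated by Alpha (M: 15>8) and is removed.
Among the remaining strategies, none is strictly dominated by another pure strategy of the same player, so the elimination stops.
Surviving strategies — Player 1: {M}; Player 2: {Alpha}.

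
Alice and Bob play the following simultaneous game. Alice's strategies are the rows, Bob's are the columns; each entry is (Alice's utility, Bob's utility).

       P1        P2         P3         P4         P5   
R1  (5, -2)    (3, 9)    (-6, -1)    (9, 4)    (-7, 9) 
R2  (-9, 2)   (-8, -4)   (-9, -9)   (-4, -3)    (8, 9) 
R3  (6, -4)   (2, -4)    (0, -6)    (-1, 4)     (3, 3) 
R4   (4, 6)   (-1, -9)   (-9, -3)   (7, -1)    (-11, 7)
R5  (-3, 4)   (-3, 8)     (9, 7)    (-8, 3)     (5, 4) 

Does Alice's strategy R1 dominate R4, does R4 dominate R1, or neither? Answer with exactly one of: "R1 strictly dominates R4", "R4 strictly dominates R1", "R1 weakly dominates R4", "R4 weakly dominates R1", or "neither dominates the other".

R1 strictly dominates R4

Compare R1 to R4 across each opponent action: P1: 5>4, P2: 3>-1, P3: -6>-9, P4: 9>7, P5: -7>-11.
R1 gives a strictly higher payoff against each opponent action, so R1 strictly dominates R4.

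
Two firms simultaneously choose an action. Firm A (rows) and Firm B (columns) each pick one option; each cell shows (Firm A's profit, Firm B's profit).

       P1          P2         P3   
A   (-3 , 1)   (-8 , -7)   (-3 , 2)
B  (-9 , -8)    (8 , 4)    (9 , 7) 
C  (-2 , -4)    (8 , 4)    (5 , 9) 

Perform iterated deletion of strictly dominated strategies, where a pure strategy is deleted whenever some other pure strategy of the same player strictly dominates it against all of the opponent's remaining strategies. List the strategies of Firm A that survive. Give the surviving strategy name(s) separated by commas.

B

Row A is eliminated: C beats it against every remaining column (P1: -2>-3, P2: 8>-8, P3: 5>-3).
For Firm B, P2 strictly dominates P1 on the remaining rows (B: 4>-8, C: 4>-4); eliminate P1.
For Firm B, P3 strictly dominates P2 on the remaining rows (B: 7>4, C: 9>4); eliminate P2.
Firm A's strategy C is strictly dominated by B (P3: 9>5) and is removed.
Among the remaining strategies, none is strictly dominated by another pure strategy of the same player, so the elimination stops.
Surviving strategies — Firm A: {B}; Firm B: {P3}.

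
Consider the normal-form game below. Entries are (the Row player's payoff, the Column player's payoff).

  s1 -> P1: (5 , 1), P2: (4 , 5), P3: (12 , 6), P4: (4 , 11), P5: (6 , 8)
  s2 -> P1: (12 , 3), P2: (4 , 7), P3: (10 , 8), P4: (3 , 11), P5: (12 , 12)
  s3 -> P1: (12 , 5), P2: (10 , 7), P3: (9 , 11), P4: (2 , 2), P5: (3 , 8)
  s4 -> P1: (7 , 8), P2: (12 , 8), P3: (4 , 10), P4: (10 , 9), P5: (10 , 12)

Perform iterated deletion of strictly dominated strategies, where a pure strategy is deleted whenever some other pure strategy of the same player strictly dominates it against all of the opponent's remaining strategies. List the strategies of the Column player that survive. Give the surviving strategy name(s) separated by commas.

Column P1 is eliminated: P3 beats it against every remaining row (s1: 6>1, s2: 8>3, s3: 11>5, s4: 10>8).
Column P2 is eliminated: P3 beats it against every remaining row (s1: 6>5, s2: 8>7, s3: 11>7, s4: 10>8).
The Row player's strategy s3 is strictly dominated by s1 (P3: 12>9, P4: 4>2, P5: 6>3) and is removed.
The Column player's strategy P3 is strictly dominated by P5 (s1: 8>6, s2: 12>8, s4: 12>10) and is removed.
Row s1 is eliminated: s4 beats it against every remaining column (P4: 10>4, P5: 10>6).
Column P4 is eliminated: P5 beats it against every remaining row (s2: 12>11, s4: 12>9).
For the Row player, s2 strictly dominates s4 on the remaining columns (P5: 12>10); eliminate s4.
Among the remaining strategies, none is strictly dominated by another pure strategy of the same player, so the elimination stops.
Surviving strategies — the Row player: {s2}; the Column player: {P5}.

P5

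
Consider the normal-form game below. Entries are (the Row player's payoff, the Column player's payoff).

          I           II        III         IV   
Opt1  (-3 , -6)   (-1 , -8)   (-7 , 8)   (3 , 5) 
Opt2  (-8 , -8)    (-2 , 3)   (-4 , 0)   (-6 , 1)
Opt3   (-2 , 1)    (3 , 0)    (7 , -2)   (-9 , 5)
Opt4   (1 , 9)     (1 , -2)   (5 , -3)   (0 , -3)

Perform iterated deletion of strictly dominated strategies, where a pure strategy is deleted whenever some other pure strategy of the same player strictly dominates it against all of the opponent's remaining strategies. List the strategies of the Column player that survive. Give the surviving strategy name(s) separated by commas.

The Row player's strategy Opt2 is strictly dominated by Opt4 (I: 1>-8, II: 1>-2, III: 5>-4, IV: 0>-6) and is removed.
Column II is eliminated: I beats it against every remaining row (Opt1: -6>-8, Opt3: 1>0, Opt4: 9>-2).
Among the remaining strategies, none is strictly dominated by another pure strategy of the same player, so the elimination stops.
Surviving strategies — the Row player: {Opt1, Opt3, Opt4}; the Column player: {I, III, IV}.

I, III, IV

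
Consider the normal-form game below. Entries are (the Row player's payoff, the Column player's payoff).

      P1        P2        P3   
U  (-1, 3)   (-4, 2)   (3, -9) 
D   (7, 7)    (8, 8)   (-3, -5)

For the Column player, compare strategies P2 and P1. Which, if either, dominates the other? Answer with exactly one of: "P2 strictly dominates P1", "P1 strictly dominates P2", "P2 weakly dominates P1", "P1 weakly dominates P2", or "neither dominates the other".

Compare P2 to P1 across every action of the Row player: U: 2<3, D: 8>7.
P2 does better at D but worse at U; neither strategy dominates the other.

neither dominates the other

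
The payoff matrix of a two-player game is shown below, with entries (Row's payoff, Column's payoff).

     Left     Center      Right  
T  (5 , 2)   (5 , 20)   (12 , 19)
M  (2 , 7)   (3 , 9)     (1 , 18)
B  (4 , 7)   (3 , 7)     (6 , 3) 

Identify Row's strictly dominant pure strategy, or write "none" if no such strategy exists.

T

T vs M: Left: 5>2, Center: 5>3, Right: 12>1.
T vs B: Left: 5>4, Center: 5>3, Right: 12>6.
T strictly beats every other strategy against every opponent action, so it is strictly dominant.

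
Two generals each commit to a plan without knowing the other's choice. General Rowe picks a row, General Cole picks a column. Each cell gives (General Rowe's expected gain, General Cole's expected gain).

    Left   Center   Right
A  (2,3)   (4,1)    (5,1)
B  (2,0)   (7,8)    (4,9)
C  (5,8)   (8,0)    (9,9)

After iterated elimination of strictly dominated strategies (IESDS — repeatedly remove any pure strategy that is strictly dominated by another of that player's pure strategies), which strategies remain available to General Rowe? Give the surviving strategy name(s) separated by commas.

General Rowe's strategy A is strictly dominated by C (Left: 5>2, Center: 8>4, Right: 9>5) and is removed.
General Rowe's strategy B is strictly dominated by C (Left: 5>2, Center: 8>7, Right: 9>4) and is removed.
Column Left is eliminated: Right beats it against every remaining row (C: 9>8).
Column Center is eliminated: Right beats it against every remaining row (C: 9>0).
Among the remaining strategies, none is strictly dominated by another pure strategy of the same player, so the elimination stops.
Surviving strategies — General Rowe: {C}; General Cole: {Right}.

C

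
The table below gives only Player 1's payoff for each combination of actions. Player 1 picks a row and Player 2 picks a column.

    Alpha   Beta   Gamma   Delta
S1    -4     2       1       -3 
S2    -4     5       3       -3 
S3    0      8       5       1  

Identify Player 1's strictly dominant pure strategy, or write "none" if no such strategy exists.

S3 vs S1: Alpha: 0>-4, Beta: 8>2, Gamma: 5>1, Delta: 1>-3.
S3 vs S2: Alpha: 0>-4, Beta: 8>5, Gamma: 5>3, Delta: 1>-3.
S3 strictly beats every other strategy against every opponent action, so it is strictly dominant.

S3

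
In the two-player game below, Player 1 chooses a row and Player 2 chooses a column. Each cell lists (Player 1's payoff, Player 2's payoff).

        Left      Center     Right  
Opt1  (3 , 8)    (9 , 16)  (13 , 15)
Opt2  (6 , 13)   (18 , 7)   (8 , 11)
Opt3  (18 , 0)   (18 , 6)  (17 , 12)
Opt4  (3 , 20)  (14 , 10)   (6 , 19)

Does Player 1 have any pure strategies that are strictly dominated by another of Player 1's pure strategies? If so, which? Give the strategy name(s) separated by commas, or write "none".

Opt1, Opt4

Opt3 strictly dominates Opt1 — Left: 18>3, Center: 18>9, Right: 17>13.
Opt2 is not dominated — it holds its own against Opt1 at Left (6>3); Opt3 at Center (18=18); Opt4 at Left (6>3).
Opt3: no other strategy beats it everywhere (Opt1 at Left (18>3); Opt2 at Left (18>6); Opt4 at Left (18>3)).
Opt4 is strictly dominated by Opt2 (Left: 6>3, Center: 18>14, Right: 8>6).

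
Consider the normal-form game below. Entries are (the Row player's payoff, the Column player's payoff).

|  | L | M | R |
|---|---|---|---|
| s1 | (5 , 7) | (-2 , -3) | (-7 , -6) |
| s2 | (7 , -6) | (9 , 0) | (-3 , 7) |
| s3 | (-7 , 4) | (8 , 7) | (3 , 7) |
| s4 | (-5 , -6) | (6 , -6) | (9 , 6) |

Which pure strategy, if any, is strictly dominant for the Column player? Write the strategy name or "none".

L fails to dominate M at s2 (-6<0).
M fails to dominate L at s1 (-3<7).
R fails to dominate L at s1 (-6<7).
No single strategy dominates all the others.

none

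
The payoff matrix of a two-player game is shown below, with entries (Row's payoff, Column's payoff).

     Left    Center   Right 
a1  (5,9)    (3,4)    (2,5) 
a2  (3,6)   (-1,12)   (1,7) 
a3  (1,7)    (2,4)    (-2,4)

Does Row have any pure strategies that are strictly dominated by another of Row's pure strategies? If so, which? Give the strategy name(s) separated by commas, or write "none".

a1: no other strategy beats it everywhere (a2 at Left (5>3); a3 at Left (5>1)).
a2: dominated, since a1 does at least as well everywhere (Left: 5>3, Center: 3>-1, Right: 2>1).
a3 is strictly dominated by a1 (Left: 5>1, Center: 3>2, Right: 2>-2).

a2, a3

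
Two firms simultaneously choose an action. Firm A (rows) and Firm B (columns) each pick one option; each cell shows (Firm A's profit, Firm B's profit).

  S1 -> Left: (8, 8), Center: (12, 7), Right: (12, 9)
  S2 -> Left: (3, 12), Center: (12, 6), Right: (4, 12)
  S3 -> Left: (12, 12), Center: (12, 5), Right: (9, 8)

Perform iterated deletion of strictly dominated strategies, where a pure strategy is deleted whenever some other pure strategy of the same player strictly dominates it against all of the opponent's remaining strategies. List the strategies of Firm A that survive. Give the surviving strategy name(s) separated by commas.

Column Center is eliminated: Left beats it against every remaining row (S1: 8>7, S2: 12>6, S3: 12>5).
For Firm A, S1 strictly dominates S2 on the remaining columns (Left: 8>3, Right: 12>4); eliminate S2.
Among the remaining strategies, none is strictly dominated by another pure strategy of the same player, so the elimination stops.
Surviving strategies — Firm A: {S1, S3}; Firm B: {Left, Right}.

S1, S3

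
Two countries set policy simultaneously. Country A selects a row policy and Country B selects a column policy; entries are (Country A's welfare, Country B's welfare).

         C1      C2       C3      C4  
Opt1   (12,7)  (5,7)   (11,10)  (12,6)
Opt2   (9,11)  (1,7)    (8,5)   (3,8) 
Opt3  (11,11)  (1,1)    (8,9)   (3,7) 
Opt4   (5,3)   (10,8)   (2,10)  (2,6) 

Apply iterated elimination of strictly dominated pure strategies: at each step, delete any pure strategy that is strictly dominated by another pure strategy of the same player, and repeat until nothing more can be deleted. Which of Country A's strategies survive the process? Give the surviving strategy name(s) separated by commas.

Opt1

Country A's strategy Opt2 is strictly dominated by Opt1 (C1: 12>9, C2: 5>1, C3: 11>8, C4: 12>3) and is removed.
Country A's strategy Opt3 is strictly dominated by Opt1 (C1: 12>11, C2: 5>1, C3: 11>8, C4: 12>3) and is removed.
Country B's strategy C1 is strictly dominated by C3 (Opt1: 10>7, Opt4: 10>3) and is removed.
Column C2 is eliminated: C3 beats it against every remaining row (Opt1: 10>7, Opt4: 10>8).
Row Opt4 is eliminated: Opt1 beats it against every remaining column (C3: 11>2, C4: 12>2).
Column C4 is eliminated: C3 beats it against every remaining row (Opt1: 10>6).
Among the remaining strategies, none is strictly dominated by another pure strategy of the same player, so the elimination stops.
Surviving strategies — Country A: {Opt1}; Country B: {C3}.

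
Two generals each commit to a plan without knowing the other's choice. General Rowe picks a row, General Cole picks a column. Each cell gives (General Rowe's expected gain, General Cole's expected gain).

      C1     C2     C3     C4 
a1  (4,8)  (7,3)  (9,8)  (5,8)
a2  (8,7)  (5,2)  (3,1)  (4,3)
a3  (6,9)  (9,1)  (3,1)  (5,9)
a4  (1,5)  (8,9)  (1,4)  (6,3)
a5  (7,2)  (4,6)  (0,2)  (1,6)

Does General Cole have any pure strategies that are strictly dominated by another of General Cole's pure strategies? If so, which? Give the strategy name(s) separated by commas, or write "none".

none

C1: no other strategy beats it everywhere (C2 at a1 (8>3); C3 at a1 (8=8); C4 at a1 (8=8)).
C2 is not dominated — it holds its own against C1 at a4 (9>5); C3 at a2 (2>1); C4 at a4 (9>3).
C3: no other strategy beats it everywhere (C1 at a1 (8=8); C2 at a1 (8>3); C4 at a1 (8=8)).
C4: no other strategy beats it everywhere (C1 at a1 (8=8); C2 at a1 (8>3); C3 at a1 (8=8)).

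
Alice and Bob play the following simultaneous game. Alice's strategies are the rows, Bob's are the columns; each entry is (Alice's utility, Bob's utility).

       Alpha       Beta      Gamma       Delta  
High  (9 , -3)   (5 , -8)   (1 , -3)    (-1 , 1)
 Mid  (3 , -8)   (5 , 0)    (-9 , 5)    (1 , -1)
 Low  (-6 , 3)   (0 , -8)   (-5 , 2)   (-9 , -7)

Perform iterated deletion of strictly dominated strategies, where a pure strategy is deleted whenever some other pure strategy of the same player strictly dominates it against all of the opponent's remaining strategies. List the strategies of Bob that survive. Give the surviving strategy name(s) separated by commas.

Gamma, Delta

For Alice, High strictly dominates Low on the remaining columns (Alpha: 9>-6, Beta: 5>0, Gamma: 1>-5, Delta: -1>-9); eliminate Low.
Column Alpha is eliminated: Delta beats it against every remaining row (High: 1>-3, Mid: -1>-8).
For Bob, Gamma strictly dominates Beta on the remaining rows (High: -3>-8, Mid: 5>0); eliminate Beta.
Among the remaining strategies, none is strictly dominated by another pure strategy of the same player, so the elimination stops.
Surviving strategies — Alice: {High, Mid}; Bob: {Gamma, Delta}.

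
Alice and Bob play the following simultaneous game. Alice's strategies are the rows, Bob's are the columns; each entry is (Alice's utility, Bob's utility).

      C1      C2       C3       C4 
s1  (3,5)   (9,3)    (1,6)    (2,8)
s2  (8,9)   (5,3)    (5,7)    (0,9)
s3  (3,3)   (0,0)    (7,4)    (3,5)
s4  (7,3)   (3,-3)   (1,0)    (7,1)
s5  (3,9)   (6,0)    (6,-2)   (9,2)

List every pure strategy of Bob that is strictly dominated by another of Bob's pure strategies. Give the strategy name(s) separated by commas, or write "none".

C2, C3

C1 is not dominated — it holds its own against C2 at s1 (5>3); C3 at s2 (9>7); C4 at s2 (9=9).
C1 strictly dominates C2 — s1: 5>3, s2: 9>3, s3: 3>0, s4: 3>-3, s5: 9>0.
C4 strictly dominates C3 — s1: 8>6, s2: 9>7, s3: 5>4, s4: 1>0, s5: 2>-2.
C4: no other strategy beats it everywhere (C1 at s1 (8>5); C2 at s1 (8>3); C3 at s1 (8>6)).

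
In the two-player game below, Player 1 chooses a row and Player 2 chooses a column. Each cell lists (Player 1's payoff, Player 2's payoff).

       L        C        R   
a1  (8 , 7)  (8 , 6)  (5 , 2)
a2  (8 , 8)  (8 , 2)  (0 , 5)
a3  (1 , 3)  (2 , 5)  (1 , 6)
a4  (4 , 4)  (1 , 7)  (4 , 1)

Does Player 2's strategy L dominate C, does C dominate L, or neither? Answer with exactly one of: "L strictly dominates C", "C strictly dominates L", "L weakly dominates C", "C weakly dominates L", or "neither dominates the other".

L's payoffs vs C's, by Player 1's action — a1: 7>6, a2: 8>2, a3: 3<5, a4: 4<7.
L does better at a1, a2 but worse at a3, a4; neither strategy dominates the other.

neither dominates the other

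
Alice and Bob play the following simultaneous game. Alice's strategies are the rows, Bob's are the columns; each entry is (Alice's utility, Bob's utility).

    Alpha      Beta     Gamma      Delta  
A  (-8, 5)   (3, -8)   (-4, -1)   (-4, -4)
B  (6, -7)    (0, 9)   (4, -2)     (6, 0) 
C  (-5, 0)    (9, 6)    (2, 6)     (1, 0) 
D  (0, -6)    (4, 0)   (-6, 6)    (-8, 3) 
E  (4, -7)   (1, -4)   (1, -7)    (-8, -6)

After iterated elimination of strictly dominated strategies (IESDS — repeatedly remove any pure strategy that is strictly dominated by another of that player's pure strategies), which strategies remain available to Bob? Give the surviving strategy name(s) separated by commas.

Beta, Gamma

Row A is eliminated: C beats it against every remaining column (Alpha: -5>-8, Beta: 9>3, Gamma: 2>-4, Delta: 1>-4).
Bob's strategy Alpha is strictly dominated by Beta (B: 9>-7, C: 6>0, D: 0>-6, E: -4>-7) and is removed.
Alice's strategy D is strictly dominated by C (Beta: 9>4, Gamma: 2>-6, Delta: 1>-8) and is removed.
Row E is eliminated: C beats it against every remaining column (Beta: 9>1, Gamma: 2>1, Delta: 1>-8).
Bob's strategy Delta is strictly dominated by Beta (B: 9>0, C: 6>0) and is removed.
Among the remaining strategies, none is strictly dominated by another pure strategy of the same player, so the elimination stops.
Surviving strategies — Alice: {B, C}; Bob: {Beta, Gamma}.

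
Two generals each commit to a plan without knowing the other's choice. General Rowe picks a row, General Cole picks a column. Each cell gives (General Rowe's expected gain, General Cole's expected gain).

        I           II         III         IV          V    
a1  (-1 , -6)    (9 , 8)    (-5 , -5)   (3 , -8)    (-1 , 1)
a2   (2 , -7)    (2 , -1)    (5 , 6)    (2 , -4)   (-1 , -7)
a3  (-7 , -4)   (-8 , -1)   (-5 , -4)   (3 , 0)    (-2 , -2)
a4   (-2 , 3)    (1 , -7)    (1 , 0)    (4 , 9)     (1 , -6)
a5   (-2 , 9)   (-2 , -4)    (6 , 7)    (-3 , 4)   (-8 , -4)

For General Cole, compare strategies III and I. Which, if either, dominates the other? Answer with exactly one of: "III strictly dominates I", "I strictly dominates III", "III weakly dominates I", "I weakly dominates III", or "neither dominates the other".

III's payoffs vs I's, by General Rowe's action — a1: -5>-6, a2: 6>-7, a3: -4=-4, a4: 0<3, a5: 7<9.
III does better at a1, a2 but worse at a4, a5; neither strategy dominates the other.

neither dominates the other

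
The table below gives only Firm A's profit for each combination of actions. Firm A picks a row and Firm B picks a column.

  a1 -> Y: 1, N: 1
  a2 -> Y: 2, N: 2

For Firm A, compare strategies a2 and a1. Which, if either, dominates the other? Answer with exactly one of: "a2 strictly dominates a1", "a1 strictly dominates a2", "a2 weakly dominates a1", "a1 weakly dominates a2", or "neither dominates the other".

a2 strictly dominates a1

Compare a2 to a1 across every action of Firm B: Y: 2>1, N: 2>1.
a2 gives a strictly higher payoff against every action of Firm B, so a2 strictly dominates a1.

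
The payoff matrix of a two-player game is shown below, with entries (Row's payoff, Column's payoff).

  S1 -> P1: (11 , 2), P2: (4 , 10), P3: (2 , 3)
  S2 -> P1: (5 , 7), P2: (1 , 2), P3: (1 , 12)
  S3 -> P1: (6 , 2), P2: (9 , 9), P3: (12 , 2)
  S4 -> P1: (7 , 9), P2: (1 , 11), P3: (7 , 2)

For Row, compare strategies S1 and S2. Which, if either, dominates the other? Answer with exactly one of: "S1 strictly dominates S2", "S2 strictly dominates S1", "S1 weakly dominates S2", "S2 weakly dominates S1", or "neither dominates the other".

S1 strictly dominates S2

S1's payoffs vs S2's, by Column's action — P1: 11>5, P2: 4>1, P3: 2>1.
S1 gives a strictly higher payoff against every action of Column, so S1 strictly dominates S2.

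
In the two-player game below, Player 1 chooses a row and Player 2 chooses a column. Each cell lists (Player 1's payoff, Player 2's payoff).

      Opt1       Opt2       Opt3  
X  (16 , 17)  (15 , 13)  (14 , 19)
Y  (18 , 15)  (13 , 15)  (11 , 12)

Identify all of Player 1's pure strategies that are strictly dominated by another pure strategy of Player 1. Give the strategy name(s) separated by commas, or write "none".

none

X is not dominated — it holds its own against Y at Opt2 (15>13).
Y is not dominated — it holds its own against X at Opt1 (18>16).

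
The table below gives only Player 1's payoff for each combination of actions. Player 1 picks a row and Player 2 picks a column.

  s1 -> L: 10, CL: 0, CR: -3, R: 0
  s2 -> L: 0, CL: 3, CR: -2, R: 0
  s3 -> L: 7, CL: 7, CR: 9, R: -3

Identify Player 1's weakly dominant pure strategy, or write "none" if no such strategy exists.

s1 fails to dominate s2 at CL (0<3).
s2 fails to dominate s1 at L (0<10).
s3 fails to dominate s1 at L (7<10).
No single strategy dominates all the others.

none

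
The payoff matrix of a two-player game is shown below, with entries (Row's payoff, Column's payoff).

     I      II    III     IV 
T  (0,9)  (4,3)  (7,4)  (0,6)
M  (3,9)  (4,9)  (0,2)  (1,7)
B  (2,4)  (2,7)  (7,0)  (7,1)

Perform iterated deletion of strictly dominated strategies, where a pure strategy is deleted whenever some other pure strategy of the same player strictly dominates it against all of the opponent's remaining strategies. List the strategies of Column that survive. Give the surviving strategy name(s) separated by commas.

For Column, I strictly dominates III on the remaining rows (T: 9>4, M: 9>2, B: 4>0); eliminate III.
For Column, I strictly dominates IV on the remaining rows (T: 9>6, M: 9>7, B: 4>1); eliminate IV.
Row's strategy B is strictly dominated by M (I: 3>2, II: 4>2) and is removed.
Among the remaining strategies, none is strictly dominated by another pure strategy of the same player, so the elimination stops.
Surviving strategies — Row: {T, M}; Column: {I, II}.

I, II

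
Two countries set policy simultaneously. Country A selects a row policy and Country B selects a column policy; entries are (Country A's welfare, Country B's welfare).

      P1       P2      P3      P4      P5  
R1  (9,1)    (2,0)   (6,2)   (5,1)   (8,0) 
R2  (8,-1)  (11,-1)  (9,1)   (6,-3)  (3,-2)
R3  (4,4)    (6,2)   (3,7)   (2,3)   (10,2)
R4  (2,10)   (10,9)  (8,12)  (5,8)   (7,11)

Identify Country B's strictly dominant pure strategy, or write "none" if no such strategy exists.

P3

P3 vs P1: R1: 2>1, R2: 1>-1, R3: 7>4, R4: 12>10.
P3 vs P2: R1: 2>0, R2: 1>-1, R3: 7>2, R4: 12>9.
P3 vs P4: R1: 2>1, R2: 1>-3, R3: 7>3, R4: 12>8.
P3 vs P5: R1: 2>0, R2: 1>-2, R3: 7>2, R4: 12>11.
P3 strictly beats every other strategy against every opponent action, so it is strictly dominant.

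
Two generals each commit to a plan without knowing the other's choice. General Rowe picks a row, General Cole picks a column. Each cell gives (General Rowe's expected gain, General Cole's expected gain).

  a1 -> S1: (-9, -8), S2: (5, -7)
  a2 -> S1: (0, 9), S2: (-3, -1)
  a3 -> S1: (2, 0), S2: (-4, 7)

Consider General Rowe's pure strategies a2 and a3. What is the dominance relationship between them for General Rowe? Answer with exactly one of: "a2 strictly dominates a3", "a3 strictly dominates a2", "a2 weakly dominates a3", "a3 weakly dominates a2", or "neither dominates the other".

neither dominates the other

a2's payoffs vs a3's, by General Cole's action — S1: 0<2, S2: -3>-4.
a2 does better at S2 but worse at S1; neither strategy dominates the other.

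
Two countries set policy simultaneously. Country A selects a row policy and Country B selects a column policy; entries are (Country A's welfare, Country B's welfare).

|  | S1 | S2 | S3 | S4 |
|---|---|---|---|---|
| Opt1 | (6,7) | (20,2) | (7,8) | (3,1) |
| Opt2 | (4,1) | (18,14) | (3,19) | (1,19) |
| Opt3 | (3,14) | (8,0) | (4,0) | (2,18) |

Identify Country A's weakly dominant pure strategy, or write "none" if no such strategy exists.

Opt1 vs Opt2: S1: 6>4, S2: 20>18, S3: 7>3, S4: 3>1.
Opt1 vs Opt3: S1: 6>3, S2: 20>8, S3: 7>4, S4: 3>2.
Opt1 is at least as good as every other strategy against every opponent action, so it is weakly dominant.

Opt1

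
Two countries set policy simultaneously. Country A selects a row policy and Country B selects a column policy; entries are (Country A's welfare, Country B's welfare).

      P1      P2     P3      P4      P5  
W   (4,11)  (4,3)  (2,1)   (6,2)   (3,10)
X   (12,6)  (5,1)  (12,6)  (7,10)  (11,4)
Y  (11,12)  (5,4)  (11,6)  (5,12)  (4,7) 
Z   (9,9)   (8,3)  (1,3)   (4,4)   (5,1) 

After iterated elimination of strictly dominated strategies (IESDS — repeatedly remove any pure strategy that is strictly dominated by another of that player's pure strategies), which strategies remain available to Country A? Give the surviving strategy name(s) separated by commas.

X

Country A's strategy W is strictly dominated by X (P1: 12>4, P2: 5>4, P3: 12>2, P4: 7>6, P5: 11>3) and is removed.
Column P2 is eliminated: P1 beats it against every remaining row (X: 6>1, Y: 12>4, Z: 9>3).
Country A's strategy Y is strictly dominated by X (P1: 12>11, P3: 12>11, P4: 7>5, P5: 11>4) and is removed.
Country A's strategy Z is strictly dominated by X (P1: 12>9, P3: 12>1, P4: 7>4, P5: 11>5) and is removed.
Country B's strategy P1 is strictly dominated by P4 (X: 10>6) and is removed.
Country B's strategy P3 is strictly dominated by P4 (X: 10>6) and is removed.
Column P5 is eliminated: P4 beats it against every remaining row (X: 10>4).
Among the remaining strategies, none is strictly dominated by another pure strategy of the same player, so the elimination stops.
Surviving strategies — Country A: {X}; Country B: {P4}.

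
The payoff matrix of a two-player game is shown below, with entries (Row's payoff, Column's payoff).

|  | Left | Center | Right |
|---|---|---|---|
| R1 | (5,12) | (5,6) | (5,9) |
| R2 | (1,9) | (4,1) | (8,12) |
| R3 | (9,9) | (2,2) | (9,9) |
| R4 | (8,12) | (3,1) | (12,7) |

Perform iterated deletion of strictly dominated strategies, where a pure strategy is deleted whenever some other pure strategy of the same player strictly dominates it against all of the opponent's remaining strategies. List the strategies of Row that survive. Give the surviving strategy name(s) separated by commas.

Column Center is eliminated: Left beats it against every remaining row (R1: 12>6, R2: 9>1, R3: 9>2, R4: 12>1).
Row's strategy R1 is strictly dominated by R3 (Left: 9>5, Right: 9>5) and is removed.
Row R2 is eliminated: R3 beats it against every remaining column (Left: 9>1, Right: 9>8).
Among the remaining strategies, none is strictly dominated by another pure strategy of the same player, so the elimination stops.
Surviving strategies — Row: {R3, R4}; Column: {Left, Right}.

R3, R4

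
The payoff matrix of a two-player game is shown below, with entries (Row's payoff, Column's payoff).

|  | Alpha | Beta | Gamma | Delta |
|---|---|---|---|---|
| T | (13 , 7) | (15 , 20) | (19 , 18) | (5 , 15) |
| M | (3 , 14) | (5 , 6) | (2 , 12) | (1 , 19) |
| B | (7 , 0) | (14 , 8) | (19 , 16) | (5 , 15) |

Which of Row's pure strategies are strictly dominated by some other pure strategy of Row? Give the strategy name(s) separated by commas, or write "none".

T is not dominated — it holds its own against M at Alpha (13>3); B at Alpha (13>7).
M is strictly dominated by T (Alpha: 13>3, Beta: 15>5, Gamma: 19>2, Delta: 5>1).
Nothing dominates B: T at Gamma (19=19); M at Alpha (7>3).

M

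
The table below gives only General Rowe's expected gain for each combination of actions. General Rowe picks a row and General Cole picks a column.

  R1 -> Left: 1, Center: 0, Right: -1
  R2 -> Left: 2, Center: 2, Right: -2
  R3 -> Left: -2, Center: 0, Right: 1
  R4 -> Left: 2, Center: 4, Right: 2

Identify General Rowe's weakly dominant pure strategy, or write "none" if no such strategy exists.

R4 vs R1: Left: 2>1, Center: 4>0, Right: 2>-1.
R4 vs R2: Left: 2=2, Center: 4>2, Right: 2>-2.
R4 vs R3: Left: 2>-2, Center: 4>0, Right: 2>1.
R4 is at least as good as every other strategy against every opponent action, so it is weakly dominant.

R4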